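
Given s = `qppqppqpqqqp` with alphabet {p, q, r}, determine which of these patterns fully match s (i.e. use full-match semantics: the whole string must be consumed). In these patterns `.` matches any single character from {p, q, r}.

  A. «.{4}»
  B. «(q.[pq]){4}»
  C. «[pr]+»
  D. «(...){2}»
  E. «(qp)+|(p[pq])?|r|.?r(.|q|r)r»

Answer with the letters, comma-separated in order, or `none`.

B

A → no match
B → match
C → no match
D → no match
E → no match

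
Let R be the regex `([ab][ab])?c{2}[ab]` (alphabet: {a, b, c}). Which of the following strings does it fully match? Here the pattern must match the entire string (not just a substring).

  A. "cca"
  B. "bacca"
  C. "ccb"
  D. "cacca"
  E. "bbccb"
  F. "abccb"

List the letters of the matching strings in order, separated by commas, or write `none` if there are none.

A. "cca" → match
B. "bacca" → match
C. "ccb" → match
D. "cacca" → no match
E. "bbccb" → match
F. "abccb" → match

A, B, C, E, F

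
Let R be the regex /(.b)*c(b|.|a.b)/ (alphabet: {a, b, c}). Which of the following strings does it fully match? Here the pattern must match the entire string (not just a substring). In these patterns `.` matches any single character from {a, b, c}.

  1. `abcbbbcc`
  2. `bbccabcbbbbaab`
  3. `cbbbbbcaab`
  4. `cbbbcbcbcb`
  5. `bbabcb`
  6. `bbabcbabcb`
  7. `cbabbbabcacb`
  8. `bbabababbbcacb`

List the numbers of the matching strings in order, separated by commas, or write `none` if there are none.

1, 3, 4, 5, 6, 7, 8

1 → match
2 → no match
3 → match
4 → match
5 → match
6 → match
7 → match
8 → match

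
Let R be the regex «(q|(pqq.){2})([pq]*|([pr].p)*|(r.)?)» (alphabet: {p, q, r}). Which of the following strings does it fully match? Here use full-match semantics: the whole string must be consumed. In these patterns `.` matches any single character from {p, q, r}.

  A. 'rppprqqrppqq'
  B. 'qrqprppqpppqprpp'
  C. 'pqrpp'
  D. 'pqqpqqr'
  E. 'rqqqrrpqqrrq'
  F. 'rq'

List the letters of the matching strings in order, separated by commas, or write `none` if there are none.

A → no match
B → no match
C → no match
D → no match
E → no match
F → no match

none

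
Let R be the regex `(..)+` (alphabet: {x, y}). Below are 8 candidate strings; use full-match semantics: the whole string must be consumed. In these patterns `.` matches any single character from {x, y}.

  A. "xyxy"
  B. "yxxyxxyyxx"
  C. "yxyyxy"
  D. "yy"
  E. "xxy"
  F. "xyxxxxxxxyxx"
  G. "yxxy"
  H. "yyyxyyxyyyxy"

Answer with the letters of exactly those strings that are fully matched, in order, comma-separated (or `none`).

A → match
B → match
C → match
D → match
E → no match
F → match
G → match
H → match

A, B, C, D, F, G, H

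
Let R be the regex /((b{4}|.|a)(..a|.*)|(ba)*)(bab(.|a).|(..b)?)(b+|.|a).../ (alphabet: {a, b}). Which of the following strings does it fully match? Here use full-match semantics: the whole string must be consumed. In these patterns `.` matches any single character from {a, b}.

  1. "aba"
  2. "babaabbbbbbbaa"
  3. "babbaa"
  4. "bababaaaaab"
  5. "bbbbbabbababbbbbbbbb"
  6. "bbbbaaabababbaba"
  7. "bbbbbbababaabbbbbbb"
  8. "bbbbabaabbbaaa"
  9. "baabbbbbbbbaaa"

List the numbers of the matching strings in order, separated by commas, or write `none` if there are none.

2, 3, 4, 5, 6, 7, 8, 9

1. "aba" → no match
2 → match
3. "babbaa" → match
4. "bababaaaaab" → match
5 → match
6 → match
7 → match
8 → match
9 → match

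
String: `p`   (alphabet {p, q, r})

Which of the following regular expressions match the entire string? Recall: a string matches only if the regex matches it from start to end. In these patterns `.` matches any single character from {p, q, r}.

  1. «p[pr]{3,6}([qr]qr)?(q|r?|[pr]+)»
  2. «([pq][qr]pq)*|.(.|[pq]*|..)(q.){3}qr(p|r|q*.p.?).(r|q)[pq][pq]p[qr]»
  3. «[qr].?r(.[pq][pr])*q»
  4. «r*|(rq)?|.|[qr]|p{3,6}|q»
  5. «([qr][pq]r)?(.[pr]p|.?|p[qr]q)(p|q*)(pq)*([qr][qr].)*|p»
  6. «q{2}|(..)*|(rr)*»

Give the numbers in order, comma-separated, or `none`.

1 → no match
2 → no match
3 → no match — must end with `q`
4 → match
5 → match
6 → no match

4, 5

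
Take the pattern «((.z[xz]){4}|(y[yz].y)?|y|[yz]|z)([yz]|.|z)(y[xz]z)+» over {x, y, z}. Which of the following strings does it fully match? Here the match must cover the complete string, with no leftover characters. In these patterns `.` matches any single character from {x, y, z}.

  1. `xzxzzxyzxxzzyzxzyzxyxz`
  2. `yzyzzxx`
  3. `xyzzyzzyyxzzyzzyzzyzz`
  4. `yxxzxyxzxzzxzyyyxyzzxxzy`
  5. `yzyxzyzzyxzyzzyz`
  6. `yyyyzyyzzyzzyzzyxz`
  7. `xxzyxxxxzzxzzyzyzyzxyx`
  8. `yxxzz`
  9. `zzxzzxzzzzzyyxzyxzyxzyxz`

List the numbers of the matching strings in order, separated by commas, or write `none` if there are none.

1 → no match
2 → no match — must end with `z`
3 → no match
4 → no match — must end with `z`
5 → no match
6 → no match
7 → no match — must end with `z`
8 → no match
9 → no match

none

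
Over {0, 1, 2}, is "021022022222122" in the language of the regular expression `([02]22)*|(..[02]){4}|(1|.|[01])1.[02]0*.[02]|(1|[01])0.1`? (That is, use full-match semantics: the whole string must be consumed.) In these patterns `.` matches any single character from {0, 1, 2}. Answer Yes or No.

No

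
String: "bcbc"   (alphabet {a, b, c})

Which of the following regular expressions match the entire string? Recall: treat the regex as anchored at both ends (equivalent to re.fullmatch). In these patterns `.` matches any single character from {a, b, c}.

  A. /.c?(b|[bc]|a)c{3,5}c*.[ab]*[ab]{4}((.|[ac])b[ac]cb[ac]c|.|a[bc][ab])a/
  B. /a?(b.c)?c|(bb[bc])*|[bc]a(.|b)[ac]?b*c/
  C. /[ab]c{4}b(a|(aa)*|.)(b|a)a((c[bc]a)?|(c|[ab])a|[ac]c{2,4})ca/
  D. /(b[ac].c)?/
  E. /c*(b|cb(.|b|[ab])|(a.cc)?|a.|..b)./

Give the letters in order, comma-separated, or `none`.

D, E

A → no match — must end with "a"
B → no match
C → no match — must end with "ca"
D → match
E → match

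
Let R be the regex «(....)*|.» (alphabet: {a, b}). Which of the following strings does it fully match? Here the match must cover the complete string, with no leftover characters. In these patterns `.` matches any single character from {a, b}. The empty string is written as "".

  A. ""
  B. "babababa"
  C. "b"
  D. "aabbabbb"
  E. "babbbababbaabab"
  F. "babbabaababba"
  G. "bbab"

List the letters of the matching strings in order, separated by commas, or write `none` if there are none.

A. "" → match
B. "babababa" → match
C. "b" → match
D. "aabbabbb" → match
E → no match
F → no match
G. "bbab" → match

A, B, C, D, G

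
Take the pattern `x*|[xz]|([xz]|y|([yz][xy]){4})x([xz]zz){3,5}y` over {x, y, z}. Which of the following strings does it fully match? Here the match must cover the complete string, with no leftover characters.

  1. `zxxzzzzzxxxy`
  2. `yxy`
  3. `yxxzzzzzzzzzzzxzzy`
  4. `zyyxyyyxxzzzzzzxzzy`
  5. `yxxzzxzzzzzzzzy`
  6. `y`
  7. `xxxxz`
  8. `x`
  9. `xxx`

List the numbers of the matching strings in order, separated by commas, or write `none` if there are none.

1. `zxxzzzzzxxxy` → no match
2. `yxy` → no match
3 → match
4 → match
5 → match
6. `y` → no match
7. `xxxxz` → no match
8. `x` → match
9. `xxx` → match

3, 4, 5, 8, 9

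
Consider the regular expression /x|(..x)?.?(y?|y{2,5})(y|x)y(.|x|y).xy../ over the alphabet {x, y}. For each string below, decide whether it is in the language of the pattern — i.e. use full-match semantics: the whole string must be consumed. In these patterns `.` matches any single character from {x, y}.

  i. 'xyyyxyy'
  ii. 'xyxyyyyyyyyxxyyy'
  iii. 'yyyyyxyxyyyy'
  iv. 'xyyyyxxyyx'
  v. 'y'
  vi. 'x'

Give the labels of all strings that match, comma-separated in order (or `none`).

i → no match
ii → match
iii → no match
iv → match
v → no match
vi → match

ii, iv, vi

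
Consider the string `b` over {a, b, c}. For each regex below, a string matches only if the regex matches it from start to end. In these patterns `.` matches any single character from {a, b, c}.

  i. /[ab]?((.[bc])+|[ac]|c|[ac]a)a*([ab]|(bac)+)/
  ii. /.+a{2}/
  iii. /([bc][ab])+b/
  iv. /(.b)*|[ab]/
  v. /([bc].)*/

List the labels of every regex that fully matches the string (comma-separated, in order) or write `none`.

i → no match
ii → no match — must end with `a`
iii → no match
iv → match
v → no match

iv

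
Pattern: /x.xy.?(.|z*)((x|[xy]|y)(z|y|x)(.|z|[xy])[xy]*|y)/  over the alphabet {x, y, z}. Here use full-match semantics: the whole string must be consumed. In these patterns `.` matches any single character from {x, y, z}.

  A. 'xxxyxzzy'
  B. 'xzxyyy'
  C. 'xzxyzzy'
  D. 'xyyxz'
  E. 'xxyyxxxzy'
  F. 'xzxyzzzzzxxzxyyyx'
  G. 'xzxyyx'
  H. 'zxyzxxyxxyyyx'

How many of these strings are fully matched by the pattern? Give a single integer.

4

A. 'xxxyxzzy' → match
B. 'xzxyyy' → match
C. 'xzxyzzy' → match
D. 'xyyxz' → no match
E. 'xxyyxxxzy' → no match
F → match
G. 'xzxyyx' → no match
H → no match — must start with 'x'
Total matched: 4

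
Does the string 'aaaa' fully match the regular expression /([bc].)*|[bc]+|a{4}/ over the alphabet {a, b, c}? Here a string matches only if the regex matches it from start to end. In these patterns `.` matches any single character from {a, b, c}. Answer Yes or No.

Yes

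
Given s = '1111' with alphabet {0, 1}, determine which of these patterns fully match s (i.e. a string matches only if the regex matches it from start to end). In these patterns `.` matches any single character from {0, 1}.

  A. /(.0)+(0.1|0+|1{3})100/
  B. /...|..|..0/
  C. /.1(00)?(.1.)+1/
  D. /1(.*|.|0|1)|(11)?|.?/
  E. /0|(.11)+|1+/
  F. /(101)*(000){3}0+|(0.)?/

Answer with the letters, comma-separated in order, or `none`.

D, E

A → no match — must end with '100'
B → no match
C → no match
D → match
E → match
F → no match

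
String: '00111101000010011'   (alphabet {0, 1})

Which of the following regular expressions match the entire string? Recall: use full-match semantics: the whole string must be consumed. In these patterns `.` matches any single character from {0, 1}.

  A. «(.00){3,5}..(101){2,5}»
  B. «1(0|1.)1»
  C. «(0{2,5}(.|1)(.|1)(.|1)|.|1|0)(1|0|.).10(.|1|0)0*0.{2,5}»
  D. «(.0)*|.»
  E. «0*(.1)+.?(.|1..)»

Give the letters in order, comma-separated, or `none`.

C

A → no match — must end with '101'
B → no match — must start with '1'
C → match
D → no match
E → no match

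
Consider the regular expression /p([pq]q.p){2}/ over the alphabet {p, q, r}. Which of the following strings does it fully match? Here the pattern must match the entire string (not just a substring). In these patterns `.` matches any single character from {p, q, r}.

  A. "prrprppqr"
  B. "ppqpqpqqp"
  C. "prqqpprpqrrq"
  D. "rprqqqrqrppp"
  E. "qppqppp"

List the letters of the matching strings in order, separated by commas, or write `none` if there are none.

none

A → no match — must end with "p"
B → no match
C → no match — must end with "p"
D → no match — must start with "p"
E → no match — must start with "p"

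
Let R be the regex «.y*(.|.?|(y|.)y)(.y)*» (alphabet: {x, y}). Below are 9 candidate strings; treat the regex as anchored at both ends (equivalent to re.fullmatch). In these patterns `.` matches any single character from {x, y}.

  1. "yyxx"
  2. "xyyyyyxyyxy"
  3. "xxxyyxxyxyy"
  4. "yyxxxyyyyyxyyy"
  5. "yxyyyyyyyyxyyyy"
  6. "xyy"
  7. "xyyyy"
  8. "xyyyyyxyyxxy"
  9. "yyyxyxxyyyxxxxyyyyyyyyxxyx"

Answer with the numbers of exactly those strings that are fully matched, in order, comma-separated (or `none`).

2, 6, 7

1 → no match
2 → match
3 → no match
4 → no match
5 → no match
6 → match
7 → match
8 → no match
9 → no match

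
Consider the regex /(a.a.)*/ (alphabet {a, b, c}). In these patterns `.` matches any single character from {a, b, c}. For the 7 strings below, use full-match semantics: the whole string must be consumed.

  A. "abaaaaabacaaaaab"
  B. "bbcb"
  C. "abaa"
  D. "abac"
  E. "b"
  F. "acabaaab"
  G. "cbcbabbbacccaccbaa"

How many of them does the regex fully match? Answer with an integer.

A → match
B → no match
C → match
D → match
E → no match
F → match
G → no match
Total matched: 4

4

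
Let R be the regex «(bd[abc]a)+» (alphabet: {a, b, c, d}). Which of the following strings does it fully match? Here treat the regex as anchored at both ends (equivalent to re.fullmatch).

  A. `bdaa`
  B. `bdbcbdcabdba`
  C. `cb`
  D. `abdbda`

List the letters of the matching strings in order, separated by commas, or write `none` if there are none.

A

A → match
B → no match
C → no match — must start with `bd`
D → no match — must start with `bd`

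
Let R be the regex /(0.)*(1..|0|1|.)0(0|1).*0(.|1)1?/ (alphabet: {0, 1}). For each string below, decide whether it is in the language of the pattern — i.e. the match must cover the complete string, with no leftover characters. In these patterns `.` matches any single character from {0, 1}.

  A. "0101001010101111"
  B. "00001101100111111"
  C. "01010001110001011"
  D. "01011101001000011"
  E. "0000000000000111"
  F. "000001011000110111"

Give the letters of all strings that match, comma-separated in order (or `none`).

A → no match
B → no match
C → match
D → no match
E → no match
F → no match

C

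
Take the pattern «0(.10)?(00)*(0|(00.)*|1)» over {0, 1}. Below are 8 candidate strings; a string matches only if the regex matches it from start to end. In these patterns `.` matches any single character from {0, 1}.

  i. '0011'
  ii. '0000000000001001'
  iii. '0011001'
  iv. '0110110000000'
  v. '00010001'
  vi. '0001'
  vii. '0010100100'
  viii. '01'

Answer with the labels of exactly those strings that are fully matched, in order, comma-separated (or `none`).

i. '0011' → no match
ii → match
iii. '0011001' → no match
iv → no match
v. '00010001' → no match
vi. '0001' → match
vii. '0010100100' → no match
viii. '01' → match

ii, vi, viii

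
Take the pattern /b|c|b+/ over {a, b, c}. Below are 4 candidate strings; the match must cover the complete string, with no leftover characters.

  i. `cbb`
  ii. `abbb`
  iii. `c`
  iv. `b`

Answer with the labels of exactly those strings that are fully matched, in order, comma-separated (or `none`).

i → no match
ii → no match
iii → match
iv → match

iii, iv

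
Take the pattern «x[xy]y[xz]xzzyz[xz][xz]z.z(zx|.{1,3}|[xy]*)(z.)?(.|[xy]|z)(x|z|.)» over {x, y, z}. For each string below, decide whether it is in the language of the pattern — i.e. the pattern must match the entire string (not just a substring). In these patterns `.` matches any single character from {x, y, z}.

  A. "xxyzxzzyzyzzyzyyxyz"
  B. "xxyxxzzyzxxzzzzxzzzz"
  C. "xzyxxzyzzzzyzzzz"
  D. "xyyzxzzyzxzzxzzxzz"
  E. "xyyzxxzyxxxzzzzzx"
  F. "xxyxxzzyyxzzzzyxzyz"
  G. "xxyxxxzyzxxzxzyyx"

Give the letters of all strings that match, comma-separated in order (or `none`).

A → no match
B → match
C → no match
D → match
E → no match
F → no match
G → no match

B, D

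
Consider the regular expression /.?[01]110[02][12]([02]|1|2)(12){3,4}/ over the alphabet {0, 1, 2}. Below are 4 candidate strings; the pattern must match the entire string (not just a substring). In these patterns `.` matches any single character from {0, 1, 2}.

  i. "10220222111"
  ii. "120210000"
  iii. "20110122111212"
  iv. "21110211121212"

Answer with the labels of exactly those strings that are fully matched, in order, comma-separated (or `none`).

i → no match — must end with "12"
ii → no match — must end with "12"
iii → no match
iv → match

iv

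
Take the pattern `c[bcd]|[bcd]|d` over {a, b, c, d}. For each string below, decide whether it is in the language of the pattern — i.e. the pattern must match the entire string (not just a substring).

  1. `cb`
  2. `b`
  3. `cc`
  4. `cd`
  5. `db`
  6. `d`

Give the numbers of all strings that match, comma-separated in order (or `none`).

1, 2, 3, 4, 6

1 → match
2 → match
3 → match
4 → match
5 → no match
6 → match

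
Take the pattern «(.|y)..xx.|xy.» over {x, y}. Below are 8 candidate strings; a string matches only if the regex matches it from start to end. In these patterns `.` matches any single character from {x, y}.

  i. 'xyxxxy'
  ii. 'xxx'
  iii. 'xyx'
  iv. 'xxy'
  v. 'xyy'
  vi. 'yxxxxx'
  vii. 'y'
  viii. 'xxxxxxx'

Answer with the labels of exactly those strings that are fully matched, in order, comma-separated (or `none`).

i → match
ii → no match
iii → match
iv → no match
v → match
vi → match
vii → no match
viii → no match

i, iii, v, vi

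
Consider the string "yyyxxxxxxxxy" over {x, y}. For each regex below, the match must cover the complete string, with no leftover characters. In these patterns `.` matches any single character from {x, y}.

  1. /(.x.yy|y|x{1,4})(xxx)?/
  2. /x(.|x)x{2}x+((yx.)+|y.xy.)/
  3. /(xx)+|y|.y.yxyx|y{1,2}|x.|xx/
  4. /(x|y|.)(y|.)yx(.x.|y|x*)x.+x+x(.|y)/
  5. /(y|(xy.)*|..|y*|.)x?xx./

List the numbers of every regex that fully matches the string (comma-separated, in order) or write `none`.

1 → no match
2 → no match — must start with "x"
3 → no match
4 → match
5 → no match

4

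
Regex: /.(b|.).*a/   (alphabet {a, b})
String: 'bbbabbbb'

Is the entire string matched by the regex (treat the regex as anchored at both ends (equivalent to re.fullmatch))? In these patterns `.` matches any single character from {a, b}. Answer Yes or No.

No

Every match must end with 'a', but 'bbbabbbb' does not.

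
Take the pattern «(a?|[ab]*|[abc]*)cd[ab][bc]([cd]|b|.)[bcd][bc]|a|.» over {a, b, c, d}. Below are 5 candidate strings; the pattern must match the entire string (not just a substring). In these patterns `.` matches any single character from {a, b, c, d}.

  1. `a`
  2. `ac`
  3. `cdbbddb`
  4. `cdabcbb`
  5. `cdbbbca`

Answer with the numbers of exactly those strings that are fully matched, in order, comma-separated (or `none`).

1 → match
2 → no match
3 → match
4 → match
5 → no match

1, 3, 4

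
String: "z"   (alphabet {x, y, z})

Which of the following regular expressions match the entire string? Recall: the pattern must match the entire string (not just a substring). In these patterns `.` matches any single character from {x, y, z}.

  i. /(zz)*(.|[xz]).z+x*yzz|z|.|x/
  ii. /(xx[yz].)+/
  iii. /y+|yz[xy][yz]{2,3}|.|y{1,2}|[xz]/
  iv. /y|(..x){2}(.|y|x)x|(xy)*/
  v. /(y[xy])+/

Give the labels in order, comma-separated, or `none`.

i, iii

i → match
ii → no match — must start with "xx"
iii → match
iv → no match
v → no match — must start with "y"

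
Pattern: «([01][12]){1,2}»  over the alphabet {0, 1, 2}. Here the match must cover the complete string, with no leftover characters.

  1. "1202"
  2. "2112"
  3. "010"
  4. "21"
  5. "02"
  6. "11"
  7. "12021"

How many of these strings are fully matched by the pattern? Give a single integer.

1 → match
2 → no match
3 → no match
4 → no match
5 → match
6 → match
7 → no match
Total matched: 3

3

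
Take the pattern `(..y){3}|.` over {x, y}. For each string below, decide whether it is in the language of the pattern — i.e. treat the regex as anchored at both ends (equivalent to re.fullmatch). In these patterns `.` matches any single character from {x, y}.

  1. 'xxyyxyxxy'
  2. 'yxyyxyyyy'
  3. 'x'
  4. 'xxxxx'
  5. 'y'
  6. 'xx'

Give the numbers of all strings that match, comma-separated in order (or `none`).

1, 2, 3, 5

1 → match
2 → match
3 → match
4 → no match
5 → match
6 → no match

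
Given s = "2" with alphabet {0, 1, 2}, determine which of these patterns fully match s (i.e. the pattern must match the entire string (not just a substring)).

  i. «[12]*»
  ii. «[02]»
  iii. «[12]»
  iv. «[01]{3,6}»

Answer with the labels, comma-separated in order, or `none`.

i, ii, iii

i → match
ii → match
iii → match
iv → no match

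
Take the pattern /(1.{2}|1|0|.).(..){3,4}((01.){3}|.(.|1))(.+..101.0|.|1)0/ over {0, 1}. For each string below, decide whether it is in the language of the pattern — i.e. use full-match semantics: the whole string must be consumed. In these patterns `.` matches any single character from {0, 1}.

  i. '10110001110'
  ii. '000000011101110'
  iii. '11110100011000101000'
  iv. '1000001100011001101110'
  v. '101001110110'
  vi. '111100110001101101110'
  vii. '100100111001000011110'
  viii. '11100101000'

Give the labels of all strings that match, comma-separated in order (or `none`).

i → no match
ii → no match
iii → match
iv → no match
v → match
vi → match
vii → no match
viii → no match

iii, v, vi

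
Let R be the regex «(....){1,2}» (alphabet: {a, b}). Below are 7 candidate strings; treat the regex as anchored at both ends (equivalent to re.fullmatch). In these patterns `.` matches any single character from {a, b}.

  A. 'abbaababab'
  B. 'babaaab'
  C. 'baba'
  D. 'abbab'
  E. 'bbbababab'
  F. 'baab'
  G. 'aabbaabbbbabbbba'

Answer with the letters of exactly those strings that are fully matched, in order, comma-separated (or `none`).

C, F

A → no match
B → no match
C → match
D → no match
E → no match
F → match
G → no match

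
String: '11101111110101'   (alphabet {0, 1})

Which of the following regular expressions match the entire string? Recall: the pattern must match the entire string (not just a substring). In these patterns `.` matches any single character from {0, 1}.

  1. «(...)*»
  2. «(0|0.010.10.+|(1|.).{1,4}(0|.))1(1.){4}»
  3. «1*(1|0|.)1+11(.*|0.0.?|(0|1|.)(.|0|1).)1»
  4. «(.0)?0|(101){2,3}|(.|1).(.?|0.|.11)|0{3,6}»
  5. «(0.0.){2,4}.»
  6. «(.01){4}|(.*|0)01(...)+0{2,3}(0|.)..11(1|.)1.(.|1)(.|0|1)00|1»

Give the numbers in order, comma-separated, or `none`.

3

1 → no match
2 → no match
3 → match
4 → no match
5 → no match — must start with '0'
6 → no match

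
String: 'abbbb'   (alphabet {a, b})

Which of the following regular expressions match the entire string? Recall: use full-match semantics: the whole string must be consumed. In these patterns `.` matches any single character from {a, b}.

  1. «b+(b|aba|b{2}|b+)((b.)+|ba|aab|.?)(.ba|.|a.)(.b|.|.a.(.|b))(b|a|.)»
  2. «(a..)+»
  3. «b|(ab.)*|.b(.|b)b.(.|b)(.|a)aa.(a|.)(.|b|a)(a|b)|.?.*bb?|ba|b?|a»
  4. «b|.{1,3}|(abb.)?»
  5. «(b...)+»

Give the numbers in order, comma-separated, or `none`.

1 → no match — must start with 'b'
2 → no match
3 → match
4 → no match
5 → no match — must start with 'b'

3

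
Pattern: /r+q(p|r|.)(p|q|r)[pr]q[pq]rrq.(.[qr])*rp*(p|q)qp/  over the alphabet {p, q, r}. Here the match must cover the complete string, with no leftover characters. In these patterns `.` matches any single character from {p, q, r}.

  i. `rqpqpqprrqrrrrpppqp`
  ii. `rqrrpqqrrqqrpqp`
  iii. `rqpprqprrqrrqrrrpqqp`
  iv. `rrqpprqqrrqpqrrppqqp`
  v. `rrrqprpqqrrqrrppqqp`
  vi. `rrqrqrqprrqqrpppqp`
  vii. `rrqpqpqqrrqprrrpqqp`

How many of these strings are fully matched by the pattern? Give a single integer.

i → match
ii → match
iii → match
iv → match
v → match
vi → match
vii → match
Total matched: 7

7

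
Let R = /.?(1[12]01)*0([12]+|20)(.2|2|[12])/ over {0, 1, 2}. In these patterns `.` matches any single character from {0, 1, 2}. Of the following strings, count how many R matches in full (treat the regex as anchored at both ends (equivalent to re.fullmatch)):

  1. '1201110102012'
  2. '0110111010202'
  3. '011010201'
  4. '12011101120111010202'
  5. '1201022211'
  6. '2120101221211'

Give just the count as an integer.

6

1 → match
2 → match
3 → match
4 → match
5 → match
6 → match
Total matched: 6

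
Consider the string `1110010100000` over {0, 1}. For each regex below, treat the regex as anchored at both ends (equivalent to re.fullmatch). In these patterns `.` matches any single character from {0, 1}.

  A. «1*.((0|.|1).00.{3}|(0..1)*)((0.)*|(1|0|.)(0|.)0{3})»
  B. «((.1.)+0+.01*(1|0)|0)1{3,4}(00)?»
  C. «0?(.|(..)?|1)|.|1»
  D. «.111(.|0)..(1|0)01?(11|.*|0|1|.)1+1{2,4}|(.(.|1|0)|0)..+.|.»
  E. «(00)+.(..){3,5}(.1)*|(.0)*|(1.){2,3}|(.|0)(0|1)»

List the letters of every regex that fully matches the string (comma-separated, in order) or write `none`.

A, D

A → match
B → no match
C → no match
D → match
E → no match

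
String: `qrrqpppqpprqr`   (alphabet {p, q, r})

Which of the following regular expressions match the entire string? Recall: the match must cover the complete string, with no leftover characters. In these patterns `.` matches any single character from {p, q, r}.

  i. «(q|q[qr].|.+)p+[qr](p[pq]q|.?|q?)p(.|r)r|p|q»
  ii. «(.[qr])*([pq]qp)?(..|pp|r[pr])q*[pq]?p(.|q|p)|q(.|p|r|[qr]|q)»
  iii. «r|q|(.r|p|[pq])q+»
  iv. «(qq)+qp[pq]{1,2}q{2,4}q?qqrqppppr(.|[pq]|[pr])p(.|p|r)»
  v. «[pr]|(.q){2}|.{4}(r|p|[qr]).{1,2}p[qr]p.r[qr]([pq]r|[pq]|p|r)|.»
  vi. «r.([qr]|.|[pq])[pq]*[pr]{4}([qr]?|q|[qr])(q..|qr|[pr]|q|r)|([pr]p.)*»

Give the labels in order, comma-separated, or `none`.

i → no match
ii → no match
iii → no match
iv → no match — must start with `qq`
v → match
vi → no match

v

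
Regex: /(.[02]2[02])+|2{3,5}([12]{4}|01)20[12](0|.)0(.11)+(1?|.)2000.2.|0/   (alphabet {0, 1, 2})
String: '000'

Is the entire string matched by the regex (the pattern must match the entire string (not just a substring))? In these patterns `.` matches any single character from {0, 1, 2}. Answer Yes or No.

No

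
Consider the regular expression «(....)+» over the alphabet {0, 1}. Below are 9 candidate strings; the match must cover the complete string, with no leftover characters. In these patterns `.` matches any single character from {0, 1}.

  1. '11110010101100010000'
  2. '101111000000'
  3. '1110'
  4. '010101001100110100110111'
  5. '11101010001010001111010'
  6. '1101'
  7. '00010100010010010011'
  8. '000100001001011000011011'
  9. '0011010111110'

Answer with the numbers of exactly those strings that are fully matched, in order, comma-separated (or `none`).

1, 2, 3, 4, 6, 7, 8

1 → match
2 → match
3 → match
4 → match
5 → no match
6 → match
7 → match
8 → match
9 → no match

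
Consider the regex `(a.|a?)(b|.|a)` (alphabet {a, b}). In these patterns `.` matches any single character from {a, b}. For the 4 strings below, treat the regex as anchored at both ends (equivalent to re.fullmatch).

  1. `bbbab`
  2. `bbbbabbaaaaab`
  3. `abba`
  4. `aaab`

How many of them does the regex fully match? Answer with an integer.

0

1. `bbbab` → no match
2 → no match
3. `abba` → no match
4. `aaab` → no match
Total matched: 0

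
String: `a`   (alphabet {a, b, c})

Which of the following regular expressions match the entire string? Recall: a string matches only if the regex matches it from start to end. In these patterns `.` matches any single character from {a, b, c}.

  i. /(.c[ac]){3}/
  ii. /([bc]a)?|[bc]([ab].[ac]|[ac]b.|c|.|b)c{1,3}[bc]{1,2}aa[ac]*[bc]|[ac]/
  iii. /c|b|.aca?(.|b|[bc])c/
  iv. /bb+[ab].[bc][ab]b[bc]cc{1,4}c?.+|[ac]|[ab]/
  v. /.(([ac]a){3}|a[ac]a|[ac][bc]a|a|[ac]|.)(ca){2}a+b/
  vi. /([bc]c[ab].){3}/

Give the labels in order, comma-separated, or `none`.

ii, iv

i → no match
ii → match
iii → no match
iv → match
v → no match — must end with `ab`
vi → no match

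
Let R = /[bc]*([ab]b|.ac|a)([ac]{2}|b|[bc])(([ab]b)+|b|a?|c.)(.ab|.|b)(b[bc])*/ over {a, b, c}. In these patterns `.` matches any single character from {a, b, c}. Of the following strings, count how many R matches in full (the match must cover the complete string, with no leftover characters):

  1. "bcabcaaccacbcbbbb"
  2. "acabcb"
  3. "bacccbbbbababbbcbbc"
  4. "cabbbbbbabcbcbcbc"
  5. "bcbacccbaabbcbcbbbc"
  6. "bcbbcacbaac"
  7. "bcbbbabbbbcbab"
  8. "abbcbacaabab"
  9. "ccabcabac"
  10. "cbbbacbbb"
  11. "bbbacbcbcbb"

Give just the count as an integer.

1 → no match
2 → no match
3 → no match
4 → match
5 → match
6 → no match
7 → no match
8 → no match
9 → no match
10 → match
11 → match
Total matched: 4

4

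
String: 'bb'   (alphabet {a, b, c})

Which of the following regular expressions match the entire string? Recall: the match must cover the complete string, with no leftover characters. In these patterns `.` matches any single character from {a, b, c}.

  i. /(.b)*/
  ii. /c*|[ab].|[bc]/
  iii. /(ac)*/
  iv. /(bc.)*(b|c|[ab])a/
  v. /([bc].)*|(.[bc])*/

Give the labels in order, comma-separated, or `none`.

i, ii, v

i → match
ii → match
iii → no match
iv → no match — must end with 'a'
v → match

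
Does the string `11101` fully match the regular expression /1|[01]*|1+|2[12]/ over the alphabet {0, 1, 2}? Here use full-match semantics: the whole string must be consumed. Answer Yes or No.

Yes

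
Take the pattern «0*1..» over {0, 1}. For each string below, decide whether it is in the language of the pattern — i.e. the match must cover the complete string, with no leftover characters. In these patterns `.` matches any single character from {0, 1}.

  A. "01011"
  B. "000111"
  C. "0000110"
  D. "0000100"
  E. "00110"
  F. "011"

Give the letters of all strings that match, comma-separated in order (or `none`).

A → no match
B → match
C → match
D → match
E → match
F → no match

B, C, D, E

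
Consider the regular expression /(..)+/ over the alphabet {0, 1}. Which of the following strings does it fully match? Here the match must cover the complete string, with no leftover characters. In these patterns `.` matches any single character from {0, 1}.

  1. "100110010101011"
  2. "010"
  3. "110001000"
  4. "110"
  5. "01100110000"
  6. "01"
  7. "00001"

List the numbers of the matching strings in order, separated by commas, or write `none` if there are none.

6

1 → no match
2. "010" → no match
3. "110001000" → no match
4. "110" → no match
5. "01100110000" → no match
6. "01" → match
7. "00001" → no match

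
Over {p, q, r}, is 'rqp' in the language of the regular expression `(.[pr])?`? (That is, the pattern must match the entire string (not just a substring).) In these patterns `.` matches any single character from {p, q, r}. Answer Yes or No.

No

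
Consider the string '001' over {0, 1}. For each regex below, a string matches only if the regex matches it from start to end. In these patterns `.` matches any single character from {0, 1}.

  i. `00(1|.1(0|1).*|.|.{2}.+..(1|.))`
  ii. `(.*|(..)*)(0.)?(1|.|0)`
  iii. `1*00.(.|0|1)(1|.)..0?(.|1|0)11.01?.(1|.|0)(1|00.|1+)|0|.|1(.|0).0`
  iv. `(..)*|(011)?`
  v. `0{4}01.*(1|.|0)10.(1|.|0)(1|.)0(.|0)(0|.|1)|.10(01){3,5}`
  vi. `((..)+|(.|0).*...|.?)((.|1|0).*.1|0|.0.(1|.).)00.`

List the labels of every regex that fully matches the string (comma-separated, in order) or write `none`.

i → match
ii → match
iii → no match
iv → no match
v → no match
vi → no match

i, ii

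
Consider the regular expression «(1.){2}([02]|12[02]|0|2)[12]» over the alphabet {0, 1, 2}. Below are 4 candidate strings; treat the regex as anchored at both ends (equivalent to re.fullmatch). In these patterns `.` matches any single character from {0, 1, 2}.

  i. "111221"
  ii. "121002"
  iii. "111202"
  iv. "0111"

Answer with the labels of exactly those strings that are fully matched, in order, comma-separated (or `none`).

i, ii, iii

i → match
ii → match
iii → match
iv → no match — must start with "1"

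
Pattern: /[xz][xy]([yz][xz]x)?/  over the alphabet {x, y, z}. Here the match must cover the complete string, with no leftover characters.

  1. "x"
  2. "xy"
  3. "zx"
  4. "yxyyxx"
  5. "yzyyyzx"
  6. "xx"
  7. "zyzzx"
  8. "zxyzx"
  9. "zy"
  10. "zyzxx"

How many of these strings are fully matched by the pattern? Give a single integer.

7

1 → no match
2 → match
3 → match
4 → no match
5 → no match
6 → match
7 → match
8 → match
9 → match
10 → match
Total matched: 7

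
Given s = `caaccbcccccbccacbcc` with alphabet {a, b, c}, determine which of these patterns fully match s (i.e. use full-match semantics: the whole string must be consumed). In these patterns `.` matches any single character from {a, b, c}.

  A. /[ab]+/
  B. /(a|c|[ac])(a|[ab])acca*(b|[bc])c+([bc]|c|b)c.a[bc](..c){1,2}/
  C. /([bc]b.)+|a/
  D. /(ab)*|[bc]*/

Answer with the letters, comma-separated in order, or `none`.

A → no match
B → match
C → no match
D → no match

B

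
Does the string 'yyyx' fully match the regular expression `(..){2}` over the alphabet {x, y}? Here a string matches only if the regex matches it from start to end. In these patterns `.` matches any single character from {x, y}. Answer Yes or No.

Yes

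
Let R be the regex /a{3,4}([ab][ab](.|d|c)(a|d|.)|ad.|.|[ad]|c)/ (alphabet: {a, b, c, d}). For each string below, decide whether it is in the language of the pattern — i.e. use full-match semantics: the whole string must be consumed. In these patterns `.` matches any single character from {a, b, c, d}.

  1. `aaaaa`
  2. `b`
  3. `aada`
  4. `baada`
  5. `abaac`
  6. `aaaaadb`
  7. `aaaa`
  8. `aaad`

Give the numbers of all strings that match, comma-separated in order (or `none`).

1, 6, 7, 8

1 → match
2 → no match — must start with `a`
3 → no match
4 → no match — must start with `a`
5 → no match
6 → match
7 → match
8 → match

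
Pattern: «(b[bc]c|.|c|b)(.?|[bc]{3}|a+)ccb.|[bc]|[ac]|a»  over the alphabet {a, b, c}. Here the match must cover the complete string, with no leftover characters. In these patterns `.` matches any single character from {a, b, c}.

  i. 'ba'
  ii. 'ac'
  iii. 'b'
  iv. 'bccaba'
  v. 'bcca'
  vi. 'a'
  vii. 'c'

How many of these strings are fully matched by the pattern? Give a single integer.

3

i → no match
ii → no match
iii → match
iv → no match
v → no match
vi → match
vii → match
Total matched: 3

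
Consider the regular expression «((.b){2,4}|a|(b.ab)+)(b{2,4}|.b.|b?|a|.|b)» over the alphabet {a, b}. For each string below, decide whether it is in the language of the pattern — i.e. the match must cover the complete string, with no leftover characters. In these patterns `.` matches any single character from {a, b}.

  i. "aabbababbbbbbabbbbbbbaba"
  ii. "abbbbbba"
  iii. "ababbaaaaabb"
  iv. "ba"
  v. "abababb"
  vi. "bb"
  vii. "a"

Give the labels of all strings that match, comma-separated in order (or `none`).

i → no match
ii. "abbbbbba" → no match
iii. "ababbaaaaabb" → no match
iv. "ba" → no match
v. "abababb" → match
vi. "bb" → no match
vii. "a" → match

v, vii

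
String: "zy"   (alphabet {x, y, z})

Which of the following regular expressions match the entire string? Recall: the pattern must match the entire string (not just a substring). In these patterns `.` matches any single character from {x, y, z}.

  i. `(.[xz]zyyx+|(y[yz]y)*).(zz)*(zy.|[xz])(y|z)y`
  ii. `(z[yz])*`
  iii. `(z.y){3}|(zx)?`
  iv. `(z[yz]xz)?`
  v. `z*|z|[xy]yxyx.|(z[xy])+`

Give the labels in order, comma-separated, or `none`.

i → no match
ii → match
iii → no match
iv → no match
v → match

ii, v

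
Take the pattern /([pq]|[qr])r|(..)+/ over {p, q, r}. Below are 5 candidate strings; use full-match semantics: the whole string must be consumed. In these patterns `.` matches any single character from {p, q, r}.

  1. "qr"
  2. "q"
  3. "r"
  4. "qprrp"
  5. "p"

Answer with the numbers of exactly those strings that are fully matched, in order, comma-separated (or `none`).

1 → match
2 → no match
3 → no match
4 → no match
5 → no match

1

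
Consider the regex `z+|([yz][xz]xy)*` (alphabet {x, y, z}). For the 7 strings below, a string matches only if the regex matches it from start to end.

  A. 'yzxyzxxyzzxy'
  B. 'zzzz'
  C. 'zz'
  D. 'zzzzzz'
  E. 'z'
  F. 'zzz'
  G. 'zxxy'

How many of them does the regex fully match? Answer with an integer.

A → match
B → match
C → match
D → match
E → match
F → match
G → match
Total matched: 7

7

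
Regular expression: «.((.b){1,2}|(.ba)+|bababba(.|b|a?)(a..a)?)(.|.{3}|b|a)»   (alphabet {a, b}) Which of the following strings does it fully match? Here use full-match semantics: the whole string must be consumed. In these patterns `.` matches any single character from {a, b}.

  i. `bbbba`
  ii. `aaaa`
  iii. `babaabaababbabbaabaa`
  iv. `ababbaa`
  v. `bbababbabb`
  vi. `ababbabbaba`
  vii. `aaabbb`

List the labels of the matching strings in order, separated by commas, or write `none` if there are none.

iii, v

i → no match
ii → no match
iii → match
iv → no match
v → match
vi → no match
vii → no match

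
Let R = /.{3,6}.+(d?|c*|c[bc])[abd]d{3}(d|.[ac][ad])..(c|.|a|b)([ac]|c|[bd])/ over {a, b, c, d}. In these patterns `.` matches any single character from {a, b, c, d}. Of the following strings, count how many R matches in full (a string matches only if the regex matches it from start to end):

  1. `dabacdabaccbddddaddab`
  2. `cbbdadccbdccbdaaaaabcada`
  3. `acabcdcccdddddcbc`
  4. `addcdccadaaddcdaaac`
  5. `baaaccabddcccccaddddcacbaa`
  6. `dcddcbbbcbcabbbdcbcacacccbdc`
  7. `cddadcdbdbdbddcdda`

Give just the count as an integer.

1

1 → no match
2 → no match
3 → no match
4 → no match
5 → match
6 → no match
7 → no match
Total matched: 1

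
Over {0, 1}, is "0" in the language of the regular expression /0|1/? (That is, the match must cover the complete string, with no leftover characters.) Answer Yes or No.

Yes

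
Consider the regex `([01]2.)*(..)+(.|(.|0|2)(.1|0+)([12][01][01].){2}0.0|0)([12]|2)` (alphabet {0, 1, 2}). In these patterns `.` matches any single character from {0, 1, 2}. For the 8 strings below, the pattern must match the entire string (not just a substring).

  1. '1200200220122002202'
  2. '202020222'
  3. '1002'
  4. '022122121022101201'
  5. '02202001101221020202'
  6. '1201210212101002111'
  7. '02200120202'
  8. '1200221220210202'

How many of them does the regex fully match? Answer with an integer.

7

1 → match
2 → no match
3 → match
4 → match
5 → match
6 → match
7 → match
8 → match
Total matched: 7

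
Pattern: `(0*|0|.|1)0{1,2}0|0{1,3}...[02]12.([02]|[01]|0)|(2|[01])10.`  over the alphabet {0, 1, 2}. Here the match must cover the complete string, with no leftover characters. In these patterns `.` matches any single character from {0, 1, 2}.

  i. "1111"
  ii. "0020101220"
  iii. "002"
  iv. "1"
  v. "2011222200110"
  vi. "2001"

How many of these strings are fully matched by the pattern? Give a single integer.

i → no match
ii → match
iii → no match
iv → no match
v → no match
vi → no match
Total matched: 1

1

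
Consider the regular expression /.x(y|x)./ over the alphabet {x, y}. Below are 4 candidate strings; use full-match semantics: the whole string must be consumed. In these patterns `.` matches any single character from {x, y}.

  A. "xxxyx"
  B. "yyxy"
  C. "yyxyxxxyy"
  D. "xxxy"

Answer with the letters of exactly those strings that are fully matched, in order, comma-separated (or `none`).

A → no match
B → no match
C → no match
D → match

D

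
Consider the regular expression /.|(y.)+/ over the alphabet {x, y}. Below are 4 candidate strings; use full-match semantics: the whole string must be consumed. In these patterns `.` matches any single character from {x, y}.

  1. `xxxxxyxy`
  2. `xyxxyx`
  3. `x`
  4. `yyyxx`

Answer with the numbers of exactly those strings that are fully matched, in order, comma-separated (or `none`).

1 → no match
2 → no match
3 → match
4 → no match

3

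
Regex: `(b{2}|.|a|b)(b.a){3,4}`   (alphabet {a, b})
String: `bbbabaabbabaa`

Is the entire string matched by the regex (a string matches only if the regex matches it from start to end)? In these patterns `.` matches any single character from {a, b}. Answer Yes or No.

Yes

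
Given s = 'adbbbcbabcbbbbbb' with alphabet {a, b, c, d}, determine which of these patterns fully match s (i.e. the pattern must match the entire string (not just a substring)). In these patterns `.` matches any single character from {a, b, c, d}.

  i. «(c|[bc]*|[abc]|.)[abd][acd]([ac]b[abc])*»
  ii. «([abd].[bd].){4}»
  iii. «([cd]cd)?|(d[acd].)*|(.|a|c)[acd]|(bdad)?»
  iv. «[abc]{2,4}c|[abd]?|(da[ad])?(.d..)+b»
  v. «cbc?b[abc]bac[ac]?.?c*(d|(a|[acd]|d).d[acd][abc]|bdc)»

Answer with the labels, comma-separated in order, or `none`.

i → no match
ii → match
iii → no match
iv → no match
v → no match — must start with 'cb'

ii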